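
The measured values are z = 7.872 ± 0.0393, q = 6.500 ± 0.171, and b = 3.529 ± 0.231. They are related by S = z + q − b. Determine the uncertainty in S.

For a sum/difference, combine absolute errors in quadrature:
  (δz)² = 0.00154;  (δq)² = 0.0292;  (δb)² = 0.0534
δS = √(0.0841) = 0.290

0.290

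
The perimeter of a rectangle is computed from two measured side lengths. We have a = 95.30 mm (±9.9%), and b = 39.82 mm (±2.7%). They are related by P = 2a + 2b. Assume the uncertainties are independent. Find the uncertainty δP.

For a sum/difference, combine absolute errors in quadrature:
  (2·δa)² = 356;  (2·δb)² = 4.62
δP = √(361) = 19.0 mm

19.0 mm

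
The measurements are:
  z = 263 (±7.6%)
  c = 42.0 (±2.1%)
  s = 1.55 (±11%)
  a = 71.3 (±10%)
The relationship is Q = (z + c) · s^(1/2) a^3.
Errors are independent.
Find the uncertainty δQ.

Let u = z + c = 305. δu = √(δz² + δc²) = √(400 + 0.778) = 20.0, so δu/u = 0.0656.
Q is then a monomial in u, s, a:
δQ/Q = √((δu/u)² + (½·δs/s)² + (3·δa/a)²) = √(0.00430 + 0.00302 + 0.0900) = 0.312
Q = 1.38e+08, so δQ = 0.312 × 1.38e+08 = 4.29e+07.

4.29e+07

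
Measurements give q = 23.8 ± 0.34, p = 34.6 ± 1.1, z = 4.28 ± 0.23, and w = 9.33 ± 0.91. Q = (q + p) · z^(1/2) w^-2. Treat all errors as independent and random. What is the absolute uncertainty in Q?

0.275

Let u = q + p = 58.4. δu = √(δq² + δp²) = √(0.116 + 1.21) = 1.15, so δu/u = 0.0197.
Q is then a monomial in u, z, w:
δQ/Q = √((δu/u)² + (½·δz/z)² + (-2·δw/w)²) = √(0.000389 + 0.000722 + 0.0381) = 0.198
Q = 1.39, so δQ = 0.198 × 1.39 = 0.275.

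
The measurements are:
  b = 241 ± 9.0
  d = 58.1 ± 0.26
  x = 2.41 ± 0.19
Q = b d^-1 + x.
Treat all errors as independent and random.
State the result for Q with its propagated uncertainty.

6.56 ± 0.246

Let p = b·d^-1 = 4.15. δp/p = √((1·δb/b)² + (-1·δd/d)²) = √(0.00139 + 2e-05) = 0.0376, so δp = 0.156.
Q = p + x: δQ = √(δp² + δx²) = √(0.0243 + 0.0361) = 0.246
Q = 6.56.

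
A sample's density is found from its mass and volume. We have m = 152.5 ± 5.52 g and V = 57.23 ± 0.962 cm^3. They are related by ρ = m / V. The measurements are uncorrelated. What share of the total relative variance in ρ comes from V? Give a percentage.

17.7%

(δρ/ρ)² = (1·δm/m)² + (-1·δV/V)²
  m term: (1×0.0362)² = 0.00131
  V term: (-1×0.0168)² = 0.000283
Total = 0.00159. Share from V = 0.000283/0.00159 = 0.177.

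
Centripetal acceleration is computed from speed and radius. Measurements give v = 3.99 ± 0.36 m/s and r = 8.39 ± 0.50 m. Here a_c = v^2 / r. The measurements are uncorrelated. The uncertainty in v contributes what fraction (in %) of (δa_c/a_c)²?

(δa_c/a_c)² = (2·δv/v)² + (-1·δr/r)²
  v term: (2×0.0902)² = 0.0326
  r term: (-1×0.0596)² = 0.00355
Total = 0.0361. Share from v = 0.0326/0.0361 = 0.902.

90.2%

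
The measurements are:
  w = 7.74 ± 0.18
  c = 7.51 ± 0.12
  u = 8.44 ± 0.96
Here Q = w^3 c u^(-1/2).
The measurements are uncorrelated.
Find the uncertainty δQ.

Products/powers → add relative errors in quadrature, weighted by exponent:
  (3·δw/w)² = (3×0.0233)² = 0.00487;  (1·δc/c)² = (1×0.0160)² = 0.000255;  (−½·δu/u)² = (-0.5×0.114)² = 0.00323
δQ/Q = √(0.00836) = 0.0914
Q = 1200, so δQ = 0.0914 × 1200 = 110.

110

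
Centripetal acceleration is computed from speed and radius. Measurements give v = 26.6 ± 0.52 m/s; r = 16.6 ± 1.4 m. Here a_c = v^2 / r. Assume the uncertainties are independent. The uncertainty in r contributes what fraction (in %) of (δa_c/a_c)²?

(δa_c/a_c)² = (2·δv/v)² + (-1·δr/r)²
  v term: (2×0.0195)² = 0.00153
  r term: (-1×0.0843)² = 0.00711
Total = 0.00864. Share from r = 0.00711/0.00864 = 0.823.

82.3%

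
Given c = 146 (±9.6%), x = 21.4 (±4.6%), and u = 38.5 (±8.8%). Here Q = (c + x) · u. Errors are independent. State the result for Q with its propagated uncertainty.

6440 ± 784

Let w = c + x = 167. δw = √(δc² + δx²) = √(196 + 0.969) = 14.1, so δw/w = 0.0839.
Q is then a monomial in w, u:
δQ/Q = √((δw/w)² + (1·δu/u)²) = √(0.00704 + 0.00774) = 0.122
Q = 6440, so δQ = 0.122 × 6440 = 784.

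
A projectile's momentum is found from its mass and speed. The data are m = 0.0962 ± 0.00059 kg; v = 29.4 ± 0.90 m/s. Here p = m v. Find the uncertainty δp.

0.0883 kg·m/s

p is a product of powers, so relative uncertainties combine in quadrature:
  (1·δm/m)² = (1×0.00613)² = 3.76e-05;  (1·δv/v)² = (1×0.0306)² = 0.000937
δp/p = √(0.000975) = 0.0312
p = 2.83 kg·m/s, so δp = 0.0312 × 2.83 = 0.0883 kg·m/s.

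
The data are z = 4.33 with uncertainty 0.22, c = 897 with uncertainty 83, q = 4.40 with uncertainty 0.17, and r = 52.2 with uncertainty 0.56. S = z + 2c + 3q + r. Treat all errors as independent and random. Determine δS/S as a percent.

8.91%

For a sum/difference, combine absolute errors in quadrature:
  (δz)² = 0.0484;  (2·δc)² = 27600;  (3·δq)² = 0.260;  (δr)² = 0.314
δS = √(27600) = 166
S = 1860, so δS/S = 166/1860 = 0.0891.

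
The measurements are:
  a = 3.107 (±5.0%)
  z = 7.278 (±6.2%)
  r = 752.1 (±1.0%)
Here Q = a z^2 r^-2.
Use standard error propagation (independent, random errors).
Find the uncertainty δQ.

3.93e-05

For a monomial Q ∝ a, z^2, r^-2, fractional errors add in quadrature:
  (1·δa/a)² = (1×0.0500)² = 0.00250;  (2·δz/z)² = (2×0.0620)² = 0.0154;  (-2·δr/r)² = (-2×0.0100)² = 0.000400
δQ/Q = √(0.0183) = 0.135
Q = 0.0002909, so δQ = 0.135 × 0.0002909 = 3.93e-05.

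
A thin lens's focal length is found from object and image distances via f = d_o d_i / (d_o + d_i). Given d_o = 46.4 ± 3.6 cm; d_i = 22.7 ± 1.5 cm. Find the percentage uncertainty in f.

∂f/∂d_o = (d_i/(d_o+d_i))² = 0.108;  ∂f/∂d_i = (d_o/(d_o+d_i))² = 0.451
δf = √((∂f/∂d_o · δd_o)² + (∂f/∂d_i · δd_i)²) = √(0.151 + 0.457) = 0.780 cm
f = 15.2 cm, so δf/f = 0.780/15.2 = 0.0512.

5.12%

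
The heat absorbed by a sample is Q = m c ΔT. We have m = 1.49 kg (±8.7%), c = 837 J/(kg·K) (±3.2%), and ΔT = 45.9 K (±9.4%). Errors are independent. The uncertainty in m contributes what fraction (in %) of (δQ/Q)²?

43.4%

(δQ/Q)² = (1·δm/m)² + (1·δc/c)² + (1·δΔT/ΔT)²
  m term: (1×0.0870)² = 0.00757
  c term: (1×0.0320)² = 0.00102
  ΔT term: (1×0.0940)² = 0.00884
Total = 0.0174. Share from m = 0.00757/0.0174 = 0.434.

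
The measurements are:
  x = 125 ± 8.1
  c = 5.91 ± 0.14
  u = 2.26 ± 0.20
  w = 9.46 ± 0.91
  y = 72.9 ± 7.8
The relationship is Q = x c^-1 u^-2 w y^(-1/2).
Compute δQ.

1.01

Products/powers → add relative errors in quadrature, weighted by exponent:
  (1·δx/x)² = (1×0.0648)² = 0.00420;  (-1·δc/c)² = (-1×0.0237)² = 0.000561;  (-2·δu/u)² = (-2×0.0885)² = 0.0313;  (1·δw/w)² = (1×0.0962)² = 0.00925;  (−½·δy/y)² = (-0.5×0.107)² = 0.00286
δQ/Q = √(0.0482) = 0.220
Q = 4.59, so δQ = 0.220 × 4.59 = 1.01.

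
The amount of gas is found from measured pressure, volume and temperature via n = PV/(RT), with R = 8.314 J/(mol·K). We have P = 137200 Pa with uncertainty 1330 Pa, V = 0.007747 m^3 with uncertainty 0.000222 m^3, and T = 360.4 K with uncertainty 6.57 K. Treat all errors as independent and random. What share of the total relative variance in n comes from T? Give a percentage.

26.6%

(δn/n)² = (1·δP/P)² + (1·δV/V)² + (-1·δT/T)²
  P term: (1×0.00969)² = 9.4e-05
  V term: (1×0.0287)² = 0.000821
  T term: (-1×0.0182)² = 0.000332
Total = 0.00125. Share from T = 0.000332/0.00125 = 0.266.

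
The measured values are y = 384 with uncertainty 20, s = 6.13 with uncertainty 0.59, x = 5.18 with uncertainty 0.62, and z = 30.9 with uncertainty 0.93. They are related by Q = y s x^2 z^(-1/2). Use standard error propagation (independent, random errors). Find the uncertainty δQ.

3000

For a monomial Q ∝ y, s, x^2, z^(-1/2), fractional errors add in quadrature:
  (1·δy/y)² = (1×0.0521)² = 0.00271;  (1·δs/s)² = (1×0.0962)² = 0.00926;  (2·δx/x)² = (2×0.120)² = 0.0573;  (−½·δz/z)² = (-0.5×0.0301)² = 0.000226
δQ/Q = √(0.0695) = 0.264
Q = 11400, so δQ = 0.264 × 11400 = 3000.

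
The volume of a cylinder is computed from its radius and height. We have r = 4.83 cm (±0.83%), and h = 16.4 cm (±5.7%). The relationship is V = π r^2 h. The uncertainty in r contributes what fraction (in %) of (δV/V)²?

(δV/V)² = (2·δr/r)² + (1·δh/h)²
  r term: (2×0.00830)² = 0.000276
  h term: (1×0.0570)² = 0.00325
Total = 0.00352. Share from r = 0.000276/0.00352 = 0.0782.

7.82%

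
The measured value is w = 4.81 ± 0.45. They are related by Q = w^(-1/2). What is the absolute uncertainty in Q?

Q ∝ w^(-1/2), so δQ/Q = |−½| · δw/w = 0.5 × 0.0936 = 0.0468.
Q = 0.456, so δQ = 0.0468 × 0.456 = 0.0213.

0.0213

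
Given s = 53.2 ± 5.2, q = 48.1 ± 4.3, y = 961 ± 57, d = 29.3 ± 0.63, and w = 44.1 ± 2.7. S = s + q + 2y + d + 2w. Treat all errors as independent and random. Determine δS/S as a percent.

5.34%

S is a linear combination, so absolute uncertainties add in quadrature:
  (δs)² = 27.0;  (δq)² = 18.5;  (2·δy)² = 13000;  (δd)² = 0.397;  (2·δw)² = 29.2
δS = √(13100) = 114
S = 2140, so δS/S = 114/2140 = 0.0534.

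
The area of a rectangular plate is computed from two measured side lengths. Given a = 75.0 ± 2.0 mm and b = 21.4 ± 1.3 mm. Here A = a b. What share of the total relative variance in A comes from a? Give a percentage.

16.2%

(δA/A)² = (1·δa/a)² + (1·δb/b)²
  a term: (1×0.0267)² = 0.000711
  b term: (1×0.0607)² = 0.00369
Total = 0.00440. Share from a = 0.000711/0.00440 = 0.162.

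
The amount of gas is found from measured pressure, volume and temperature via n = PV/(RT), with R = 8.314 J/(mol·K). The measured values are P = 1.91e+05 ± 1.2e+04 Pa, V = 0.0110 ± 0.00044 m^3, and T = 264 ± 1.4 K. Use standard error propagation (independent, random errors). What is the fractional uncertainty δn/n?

n is a product of powers, so relative uncertainties combine in quadrature:
  (1·δP/P)² = (1×0.0628)² = 0.00395;  (1·δV/V)² = (1×0.0400)² = 0.00160;  (-1·δT/T)² = (-1×0.00530)² = 2.81e-05
δn/n = √(0.00558) = 0.0747

0.0747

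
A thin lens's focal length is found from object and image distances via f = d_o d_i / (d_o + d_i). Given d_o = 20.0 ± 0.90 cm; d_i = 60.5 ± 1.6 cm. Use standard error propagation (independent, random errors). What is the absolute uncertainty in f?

∂f/∂d_o = (d_i/(d_o+d_i))² = 0.565;  ∂f/∂d_i = (d_o/(d_o+d_i))² = 0.0617
δf = √((∂f/∂d_o · δd_o)² + (∂f/∂d_i · δd_i)²) = √(0.258 + 0.00975) = 0.518 cm

0.518 cm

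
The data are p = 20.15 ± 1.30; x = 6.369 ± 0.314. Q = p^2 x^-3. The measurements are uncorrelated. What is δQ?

0.308

For a monomial Q ∝ p^2, x^-3, fractional errors add in quadrature:
  (2·δp/p)² = (2×0.0645)² = 0.0166;  (-3·δx/x)² = (-3×0.0493)² = 0.0219
δQ/Q = √(0.0385) = 0.196
Q = 1.572, so δQ = 0.196 × 1.572 = 0.308.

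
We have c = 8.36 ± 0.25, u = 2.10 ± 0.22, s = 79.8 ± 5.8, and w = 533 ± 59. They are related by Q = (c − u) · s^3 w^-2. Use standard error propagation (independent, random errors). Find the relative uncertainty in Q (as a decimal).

Let h = c − u = 6.26. δh = √(δc² + δu²) = √(0.0625 + 0.0484) = 0.333, so δh/h = 0.0532.
Q is then a monomial in h, s, w:
δQ/Q = √((δh/h)² + (3·δs/s)² + (-2·δw/w)²) = √(0.00283 + 0.0475 + 0.0490) = 0.315

0.315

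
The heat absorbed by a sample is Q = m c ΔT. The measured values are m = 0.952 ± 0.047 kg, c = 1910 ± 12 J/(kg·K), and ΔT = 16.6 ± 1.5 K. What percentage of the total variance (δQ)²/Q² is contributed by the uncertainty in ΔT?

76.7%

(δQ/Q)² = (1·δm/m)² + (1·δc/c)² + (1·δΔT/ΔT)²
  m term: (1×0.0494)² = 0.00244
  c term: (1×0.00628)² = 3.95e-05
  ΔT term: (1×0.0904)² = 0.00817
Total = 0.0106. Share from ΔT = 0.00817/0.0106 = 0.767.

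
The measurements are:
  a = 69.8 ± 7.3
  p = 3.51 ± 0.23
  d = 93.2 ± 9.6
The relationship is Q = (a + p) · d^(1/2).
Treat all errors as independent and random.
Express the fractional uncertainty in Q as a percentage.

Let u = a + p = 73.3. δu = √(δa² + δp²) = √(53.3 + 0.0529) = 7.30, so δu/u = 0.0996.
Q is then a monomial in u, d:
δQ/Q = √((δu/u)² + (½·δd/d)²) = √(0.00993 + 0.00265) = 0.112

11.2%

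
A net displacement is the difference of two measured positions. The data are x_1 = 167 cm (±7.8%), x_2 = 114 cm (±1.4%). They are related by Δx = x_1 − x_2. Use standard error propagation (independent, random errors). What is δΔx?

Δx is a linear combination, so absolute uncertainties add in quadrature:
  (δx_1)² = 170;  (δx_2)² = 2.55
δΔx = √(172) = 13.1 cm

13.1 cm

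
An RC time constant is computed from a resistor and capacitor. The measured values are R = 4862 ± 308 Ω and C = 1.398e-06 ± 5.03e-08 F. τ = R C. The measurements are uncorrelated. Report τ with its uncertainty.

0.006797 ± 0.000495 s

τ is a product of powers, so relative uncertainties combine in quadrature:
  (1·δR/R)² = (1×0.0633)² = 0.00401;  (1·δC/C)² = (1×0.0360)² = 0.00129
δτ/τ = √(0.00531) = 0.0729
τ = 0.006797 s, so δτ = 0.0729 × 0.006797 = 0.000495 s.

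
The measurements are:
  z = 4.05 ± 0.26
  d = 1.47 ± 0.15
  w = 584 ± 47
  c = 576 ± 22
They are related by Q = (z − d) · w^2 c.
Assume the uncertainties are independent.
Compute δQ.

1.03e+08

Let u = z − d = 2.58. δu = √(δz² + δd²) = √(0.0676 + 0.0225) = 0.300, so δu/u = 0.116.
Q is then a monomial in u, w, c:
δQ/Q = √((δu/u)² + (2·δw/w)² + (1·δc/c)²) = √(0.0135 + 0.0259 + 0.00146) = 0.202
Q = 5.07e+08, so δQ = 0.202 × 5.07e+08 = 1.03e+08.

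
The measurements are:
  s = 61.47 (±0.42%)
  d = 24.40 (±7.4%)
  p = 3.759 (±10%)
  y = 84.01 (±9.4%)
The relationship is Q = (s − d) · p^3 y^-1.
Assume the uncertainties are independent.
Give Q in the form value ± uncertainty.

23.44 ± 7.46

Let u = s − d = 37.07. δu = √(δs² + δd²) = √(0.0667 + 3.26) = 1.82, so δu/u = 0.0492.
Q is then a monomial in u, p, y:
δQ/Q = √((δu/u)² + (3·δp/p)² + (-1·δy/y)²) = √(0.00242 + 0.0900 + 0.00884) = 0.318
Q = 23.44, so δQ = 0.318 × 23.44 = 7.46.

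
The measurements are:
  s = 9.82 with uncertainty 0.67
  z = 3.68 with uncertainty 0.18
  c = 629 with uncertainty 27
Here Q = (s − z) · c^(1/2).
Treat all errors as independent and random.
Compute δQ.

Let u = s − z = 6.14. δu = √(δs² + δz²) = √(0.449 + 0.0324) = 0.694, so δu/u = 0.113.
Q is then a monomial in u, c:
δQ/Q = √((δu/u)² + (½·δc/c)²) = √(0.0128 + 0.000461) = 0.115
Q = 154, so δQ = 0.115 × 154 = 17.7.

17.7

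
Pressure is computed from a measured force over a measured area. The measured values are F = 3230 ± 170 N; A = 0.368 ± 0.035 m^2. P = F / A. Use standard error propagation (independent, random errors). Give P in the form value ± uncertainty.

Products/powers → add relative errors in quadrature, weighted by exponent:
  (1·δF/F)² = (1×0.0526)² = 0.00277;  (-1·δA/A)² = (-1×0.0951)² = 0.00905
δP/P = √(0.0118) = 0.109
P = 8780 Pa, so δP = 0.109 × 8780 = 954 Pa.

8780 ± 954 Pa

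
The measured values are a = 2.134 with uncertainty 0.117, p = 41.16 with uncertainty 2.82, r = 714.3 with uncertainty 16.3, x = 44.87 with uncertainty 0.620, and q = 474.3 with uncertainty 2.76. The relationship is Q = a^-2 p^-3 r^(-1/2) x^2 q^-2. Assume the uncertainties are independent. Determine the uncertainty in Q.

2.48e-10

Products/powers → add relative errors in quadrature, weighted by exponent:
  (-2·δa/a)² = (-2×0.0548)² = 0.0120;  (-3·δp/p)² = (-3×0.0685)² = 0.0422;  (−½·δr/r)² = (-0.5×0.0228)² = 0.000130;  (2·δx/x)² = (2×0.0138)² = 0.000764;  (-2·δq/q)² = (-2×0.00582)² = 0.000135
δQ/Q = √(0.0553) = 0.235
Q = 1.055e-09, so δQ = 0.235 × 1.055e-09 = 2.48e-10.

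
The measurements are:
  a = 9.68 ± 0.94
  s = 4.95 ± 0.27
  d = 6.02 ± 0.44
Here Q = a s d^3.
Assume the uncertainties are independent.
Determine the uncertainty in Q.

2570

Since Q is a product/quotient, work with relative uncertainties:
  (1·δa/a)² = (1×0.0971)² = 0.00943;  (1·δs/s)² = (1×0.0545)² = 0.00298;  (3·δd/d)² = (3×0.0731)² = 0.0481
δQ/Q = √(0.0605) = 0.246
Q = 10500, so δQ = 0.246 × 10500 = 2570.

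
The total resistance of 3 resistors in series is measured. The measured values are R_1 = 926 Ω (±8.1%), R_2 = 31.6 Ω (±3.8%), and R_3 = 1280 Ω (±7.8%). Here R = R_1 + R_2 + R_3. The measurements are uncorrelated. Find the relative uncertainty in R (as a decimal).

0.0558

For a sum/difference, combine absolute errors in quadrature:
  (δR_1)² = 5630;  (δR_2)² = 1.44;  (δR_3)² = 9970
δR = √(15600) = 125 Ω
R = 2240 Ω, so δR/R = 125/2240 = 0.0558.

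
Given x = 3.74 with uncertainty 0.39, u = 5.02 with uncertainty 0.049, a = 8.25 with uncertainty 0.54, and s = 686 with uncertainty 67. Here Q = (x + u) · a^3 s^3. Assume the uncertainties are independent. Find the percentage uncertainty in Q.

Let w = x + u = 8.76. δw = √(δx² + δu²) = √(0.152 + 0.00240) = 0.393, so δw/w = 0.0449.
Q is then a monomial in w, a, s:
δQ/Q = √((δw/w)² + (3·δa/a)² + (3·δs/s)²) = √(0.00201 + 0.0386 + 0.0859) = 0.356

35.6%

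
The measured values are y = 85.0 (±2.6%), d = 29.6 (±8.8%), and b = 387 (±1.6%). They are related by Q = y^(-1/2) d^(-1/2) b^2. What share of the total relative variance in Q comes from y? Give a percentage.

5.40%

(δQ/Q)² = (−½·δy/y)² + (−½·δd/d)² + (2·δb/b)²
  y term: (-0.5×0.0260)² = 0.000169
  d term: (-0.5×0.0880)² = 0.00194
  b term: (2×0.0160)² = 0.00102
Total = 0.00313. Share from y = 0.000169/0.00313 = 0.0540.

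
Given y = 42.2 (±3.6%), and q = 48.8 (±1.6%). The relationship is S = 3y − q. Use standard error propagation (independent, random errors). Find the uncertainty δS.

Each term contributes (cᵢ δxᵢ)² to (δS)²:
  (3·δy)² = 20.8;  (δq)² = 0.610
δS = √(21.4) = 4.62

4.62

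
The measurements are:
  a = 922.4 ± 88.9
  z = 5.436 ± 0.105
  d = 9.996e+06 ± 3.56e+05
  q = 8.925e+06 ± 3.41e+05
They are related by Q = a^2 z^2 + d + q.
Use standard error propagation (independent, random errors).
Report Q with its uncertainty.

Let p = a^2·z^2 = 2.514e+07. δp/p = √((2·δa/a)² + (2·δz/z)²) = √(0.0372 + 0.00149) = 0.197, so δp = 4.94e+06.
Q = p + d + q: δQ = √(δp² + δd² + δq²) = √(2.44e+13 + 1.27e+11 + 1.16e+11) = 4.97e+06
Q = 4.406e+07.

(4.406 ± 0.497) × 10^7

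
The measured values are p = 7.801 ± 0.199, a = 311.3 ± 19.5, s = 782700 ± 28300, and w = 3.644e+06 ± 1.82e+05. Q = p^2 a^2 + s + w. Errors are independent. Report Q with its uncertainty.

(1.032 ± 0.0819) × 10^7

Let h = p^2·a^2 = 5.897e+06. δh/h = √((2·δp/p)² + (2·δa/a)²) = √(0.00260 + 0.0157) = 0.135, so δh = 7.98e+05.
Q = h + s + w: δQ = √(δh² + δs² + δw²) = √(6.36e+11 + 8.01e+08 + 3.31e+10) = 8.19e+05
Q = 1.032e+07.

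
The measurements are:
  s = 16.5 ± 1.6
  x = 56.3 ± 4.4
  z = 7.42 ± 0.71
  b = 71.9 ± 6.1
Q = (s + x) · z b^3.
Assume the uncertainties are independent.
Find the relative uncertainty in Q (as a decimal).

0.279

Let u = s + x = 72.8. δu = √(δs² + δx²) = √(2.56 + 19.4) = 4.68, so δu/u = 0.0643.
Q is then a monomial in u, z, b:
δQ/Q = √((δu/u)² + (1·δz/z)² + (3·δb/b)²) = √(0.00414 + 0.00916 + 0.0648) = 0.279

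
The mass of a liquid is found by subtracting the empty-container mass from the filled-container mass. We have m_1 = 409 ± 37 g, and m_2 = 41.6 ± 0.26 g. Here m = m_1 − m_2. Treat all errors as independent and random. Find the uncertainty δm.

37.0 g

Absolute uncertainties add in quadrature for a linear combination:
  (δm_1)² = 1370;  (δm_2)² = 0.0676
δm = √(1370) = 37.0 g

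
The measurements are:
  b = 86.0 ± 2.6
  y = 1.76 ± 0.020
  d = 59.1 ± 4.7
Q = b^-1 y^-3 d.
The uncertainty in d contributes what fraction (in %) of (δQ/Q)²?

(δQ/Q)² = (-1·δb/b)² + (-3·δy/y)² + (1·δd/d)²
  b term: (-1×0.0302)² = 0.000914
  y term: (-3×0.0114)² = 0.00116
  d term: (1×0.0795)² = 0.00632
Total = 0.00840. Share from d = 0.00632/0.00840 = 0.753.

75.3%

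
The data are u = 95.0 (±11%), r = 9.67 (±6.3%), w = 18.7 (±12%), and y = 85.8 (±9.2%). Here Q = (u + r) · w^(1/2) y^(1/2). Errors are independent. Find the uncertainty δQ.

Let h = u + r = 105. δh = √(δu² + δr²) = √(109 + 0.371) = 10.5, so δh/h = 0.100.
Q is then a monomial in h, w, y:
δQ/Q = √((δh/h)² + (½·δw/w)² + (½·δy/y)²) = √(0.0100 + 0.00360 + 0.00212) = 0.125
Q = 4190, so δQ = 0.125 × 4190 = 526.

526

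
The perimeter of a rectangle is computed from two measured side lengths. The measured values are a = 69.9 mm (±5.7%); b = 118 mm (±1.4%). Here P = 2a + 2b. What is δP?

8.63 mm

P is a linear combination, so absolute uncertainties add in quadrature:
  (2·δa)² = 63.5;  (2·δb)² = 10.9
δP = √(74.4) = 8.63 mm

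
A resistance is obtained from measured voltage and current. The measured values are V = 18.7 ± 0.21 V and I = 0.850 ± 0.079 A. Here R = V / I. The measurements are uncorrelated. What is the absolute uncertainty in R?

2.06 Ω

Products/powers → add relative errors in quadrature, weighted by exponent:
  (1·δV/V)² = (1×0.0112)² = 0.000126;  (-1·δI/I)² = (-1×0.0929)² = 0.00864
δR/R = √(0.00876) = 0.0936
R = 22.0 Ω, so δR = 0.0936 × 22.0 = 2.06 Ω.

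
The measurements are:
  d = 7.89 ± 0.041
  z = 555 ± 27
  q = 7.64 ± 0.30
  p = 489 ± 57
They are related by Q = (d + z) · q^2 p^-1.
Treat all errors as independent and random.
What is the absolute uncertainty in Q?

9.98

Let u = d + z = 563. δu = √(δd² + δz²) = √(0.00168 + 729) = 27.0, so δu/u = 0.0480.
Q is then a monomial in u, q, p:
δQ/Q = √((δu/u)² + (2·δq/q)² + (-1·δp/p)²) = √(0.00230 + 0.00617 + 0.0136) = 0.149
Q = 67.2, so δQ = 0.149 × 67.2 = 9.98.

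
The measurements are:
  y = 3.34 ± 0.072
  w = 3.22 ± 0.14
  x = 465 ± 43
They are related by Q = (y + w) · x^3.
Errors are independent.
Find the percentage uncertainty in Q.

Let u = y + w = 6.56. δu = √(δy² + δw²) = √(0.00518 + 0.0196) = 0.157, so δu/u = 0.0240.
Q is then a monomial in u, x:
δQ/Q = √((δu/u)² + (3·δx/x)²) = √(0.000576 + 0.0770) = 0.278

27.8%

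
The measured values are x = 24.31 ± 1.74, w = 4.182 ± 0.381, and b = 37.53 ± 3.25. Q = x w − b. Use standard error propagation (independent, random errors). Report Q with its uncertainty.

64.13 ± 12.2

Let p = x·w = 101.7. δp/p = √((1·δx/x)² + (1·δw/w)²) = √(0.00512 + 0.00830) = 0.116, so δp = 11.8.
Q = p − b: δQ = √(δp² + δb²) = √(139 + 10.6) = 12.2
Q = 64.13.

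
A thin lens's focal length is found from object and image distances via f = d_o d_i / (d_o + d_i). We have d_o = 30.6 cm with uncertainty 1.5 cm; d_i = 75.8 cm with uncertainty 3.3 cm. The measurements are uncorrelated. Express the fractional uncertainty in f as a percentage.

3.71%

∂f/∂d_o = (d_i/(d_o+d_i))² = 0.508;  ∂f/∂d_i = (d_o/(d_o+d_i))² = 0.0827
δf = √((∂f/∂d_o · δd_o)² + (∂f/∂d_i · δd_i)²) = √(0.580 + 0.0745) = 0.809 cm
f = 21.8 cm, so δf/f = 0.809/21.8 = 0.0371.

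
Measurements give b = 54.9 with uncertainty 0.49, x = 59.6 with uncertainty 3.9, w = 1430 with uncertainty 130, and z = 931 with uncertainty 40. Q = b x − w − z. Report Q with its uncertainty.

Let p = b·x = 3270. δp/p = √((1·δb/b)² + (1·δx/x)²) = √(7.97e-05 + 0.00428) = 0.0660, so δp = 216.
Q = p − w − z: δQ = √(δp² + δw² + δz²) = √(46700 + 16900 + 1600) = 255
Q = 911.

911 ± 255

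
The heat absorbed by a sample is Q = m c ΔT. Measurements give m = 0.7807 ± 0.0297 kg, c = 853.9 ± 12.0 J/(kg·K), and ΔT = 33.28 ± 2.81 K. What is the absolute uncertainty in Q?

Each factor contributes (exponent × relative error)² to (δQ/Q)²:
  (1·δm/m)² = (1×0.0380)² = 0.00145;  (1·δc/c)² = (1×0.0141)² = 0.000197;  (1·δΔT/ΔT)² = (1×0.0844)² = 0.00713
δQ/Q = √(0.00877) = 0.0937
Q = 22190 J, so δQ = 0.0937 × 22190 = 2080 J.

2080 J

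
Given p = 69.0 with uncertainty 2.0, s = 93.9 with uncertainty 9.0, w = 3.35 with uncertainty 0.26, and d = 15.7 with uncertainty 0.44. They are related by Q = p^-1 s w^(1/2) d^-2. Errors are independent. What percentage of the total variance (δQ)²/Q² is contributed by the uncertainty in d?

21.4%

(δQ/Q)² = (-1·δp/p)² + (1·δs/s)² + (½·δw/w)² + (-2·δd/d)²
  p term: (-1×0.0290)² = 0.000840
  s term: (1×0.0958)² = 0.00919
  w term: (0.5×0.0776)² = 0.00151
  d term: (-2×0.0280)² = 0.00314
Total = 0.0147. Share from d = 0.00314/0.0147 = 0.214.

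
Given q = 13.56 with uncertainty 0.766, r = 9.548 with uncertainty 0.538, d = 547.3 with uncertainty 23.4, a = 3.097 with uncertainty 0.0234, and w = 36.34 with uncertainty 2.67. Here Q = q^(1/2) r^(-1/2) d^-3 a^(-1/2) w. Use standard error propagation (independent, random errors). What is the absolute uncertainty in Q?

2.3e-08

Since Q is a product/quotient, work with relative uncertainties:
  (½·δq/q)² = (0.5×0.0565)² = 0.000798;  (−½·δr/r)² = (-0.5×0.0563)² = 0.000794;  (-3·δd/d)² = (-3×0.0428)² = 0.0165;  (−½·δa/a)² = (-0.5×0.00756)² = 1.43e-05;  (1·δw/w)² = (1×0.0735)² = 0.00540
δQ/Q = √(0.0235) = 0.153
Q = 1.501e-07, so δQ = 0.153 × 1.501e-07 = 2.3e-08.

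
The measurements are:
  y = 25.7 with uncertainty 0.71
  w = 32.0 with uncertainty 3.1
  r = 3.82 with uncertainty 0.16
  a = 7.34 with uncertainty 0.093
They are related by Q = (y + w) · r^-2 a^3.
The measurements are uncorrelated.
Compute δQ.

168

Let u = y + w = 57.7. δu = √(δy² + δw²) = √(0.504 + 9.61) = 3.18, so δu/u = 0.0551.
Q is then a monomial in u, r, a:
δQ/Q = √((δu/u)² + (-2·δr/r)² + (3·δa/a)²) = √(0.00304 + 0.00702 + 0.00144) = 0.107
Q = 1560, so δQ = 0.107 × 1560 = 168.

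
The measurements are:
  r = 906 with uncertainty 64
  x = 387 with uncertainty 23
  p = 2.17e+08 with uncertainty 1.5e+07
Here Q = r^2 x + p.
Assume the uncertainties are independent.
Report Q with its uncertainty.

Let w = r^2·x = 3.18e+08. δw/w = √((2·δr/r)² + (1·δx/x)²) = √(0.0200 + 0.00353) = 0.153, so δw = 4.87e+07.
Q = w + p: δQ = √(δw² + δp²) = √(2.37e+15 + 2.25e+14) = 5.09e+07
Q = 5.35e+08.

(5.35 ± 0.509) × 10^8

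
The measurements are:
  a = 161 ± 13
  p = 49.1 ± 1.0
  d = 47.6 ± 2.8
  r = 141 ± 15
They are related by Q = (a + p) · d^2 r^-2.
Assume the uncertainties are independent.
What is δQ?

6.01

Let u = a + p = 210. δu = √(δa² + δp²) = √(169 + 1.00) = 13.0, so δu/u = 0.0621.
Q is then a monomial in u, d, r:
δQ/Q = √((δu/u)² + (2·δd/d)² + (-2·δr/r)²) = √(0.00385 + 0.0138 + 0.0453) = 0.251
Q = 23.9, so δQ = 0.251 × 23.9 = 6.01.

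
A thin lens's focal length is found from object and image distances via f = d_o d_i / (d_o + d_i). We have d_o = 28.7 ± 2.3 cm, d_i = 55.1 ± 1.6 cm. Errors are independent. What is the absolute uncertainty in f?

∂f/∂d_o = (d_i/(d_o+d_i))² = 0.432;  ∂f/∂d_i = (d_o/(d_o+d_i))² = 0.117
δf = √((∂f/∂d_o · δd_o)² + (∂f/∂d_i · δd_i)²) = √(0.989 + 0.0352) = 1.01 cm

1.01 cm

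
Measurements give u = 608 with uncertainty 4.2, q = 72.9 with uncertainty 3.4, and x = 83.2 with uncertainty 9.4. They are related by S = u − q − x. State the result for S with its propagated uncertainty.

452 ± 10.8

Absolute uncertainties add in quadrature for a linear combination:
  (δu)² = 17.6;  (δq)² = 11.6;  (δx)² = 88.4
δS = √(118) = 10.8
S = 452.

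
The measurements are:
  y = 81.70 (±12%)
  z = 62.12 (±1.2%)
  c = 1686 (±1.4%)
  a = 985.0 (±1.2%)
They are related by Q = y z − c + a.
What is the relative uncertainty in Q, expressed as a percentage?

Let p = y·z = 5075. δp/p = √((1·δy/y)² + (1·δz/z)²) = √(0.0144 + 0.000144) = 0.121, so δp = 612.
Q = p − c + a: δQ = √(δp² + δc² + δa²) = √(3.75e+05 + 557 + 140) = 613
Q = 4374, so δQ/Q = 613/4374 = 0.140.

14.0%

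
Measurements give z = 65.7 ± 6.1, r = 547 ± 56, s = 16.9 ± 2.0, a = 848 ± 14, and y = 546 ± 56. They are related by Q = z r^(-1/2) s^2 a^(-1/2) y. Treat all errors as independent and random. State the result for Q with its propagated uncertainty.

Relative error in a monomial: (δQ/Q)² = Σ (nᵢ · δxᵢ/xᵢ)².
  (1·δz/z)² = (1×0.0928)² = 0.00862;  (−½·δr/r)² = (-0.5×0.102)² = 0.00262;  (2·δs/s)² = (2×0.118)² = 0.0560;  (−½·δa/a)² = (-0.5×0.0165)² = 6.81e-05;  (1·δy/y)² = (1×0.103)² = 0.0105
δQ/Q = √(0.0778) = 0.279
Q = 15000, so δQ = 0.279 × 15000 = 4200.

15000 ± 4200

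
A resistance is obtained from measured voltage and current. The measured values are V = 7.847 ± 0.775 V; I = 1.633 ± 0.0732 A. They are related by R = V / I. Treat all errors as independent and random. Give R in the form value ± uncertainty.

4.805 ± 0.521 Ω

Relative error in a monomial: (δR/R)² = Σ (nᵢ · δxᵢ/xᵢ)².
  (1·δV/V)² = (1×0.0988)² = 0.00975;  (-1·δI/I)² = (-1×0.0448)² = 0.00201
δR/R = √(0.0118) = 0.108
R = 4.805 Ω, so δR = 0.108 × 4.805 = 0.521 Ω.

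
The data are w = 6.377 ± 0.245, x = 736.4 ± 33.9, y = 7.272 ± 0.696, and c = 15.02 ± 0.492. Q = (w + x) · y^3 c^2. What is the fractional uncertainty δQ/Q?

0.298

Let u = w + x = 742.8. δu = √(δw² + δx²) = √(0.0600 + 1150) = 33.9, so δu/u = 0.0456.
Q is then a monomial in u, y, c:
δQ/Q = √((δu/u)² + (3·δy/y)² + (2·δc/c)²) = √(0.00208 + 0.0824 + 0.00429) = 0.298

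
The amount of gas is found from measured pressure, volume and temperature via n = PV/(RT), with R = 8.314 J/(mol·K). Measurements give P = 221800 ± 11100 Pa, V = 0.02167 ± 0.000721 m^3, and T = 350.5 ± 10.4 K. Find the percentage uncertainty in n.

For a monomial n ∝ P, V, T^-1, fractional errors add in quadrature:
  (1·δP/P)² = (1×0.0500)² = 0.00250;  (1·δV/V)² = (1×0.0333)² = 0.00111;  (-1·δT/T)² = (-1×0.0297)² = 0.000880
δn/n = √(0.00449) = 0.0670

6.70%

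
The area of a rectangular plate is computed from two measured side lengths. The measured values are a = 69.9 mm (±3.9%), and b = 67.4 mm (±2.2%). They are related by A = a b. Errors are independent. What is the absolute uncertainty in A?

Each factor contributes (exponent × relative error)² to (δA/A)²:
  (1·δa/a)² = (1×0.0390)² = 0.00152;  (1·δb/b)² = (1×0.0220)² = 0.000484
δA/A = √(0.00201) = 0.0448
A = 4710 mm^2, so δA = 0.0448 × 4710 = 211 mm^2.

211 mm^2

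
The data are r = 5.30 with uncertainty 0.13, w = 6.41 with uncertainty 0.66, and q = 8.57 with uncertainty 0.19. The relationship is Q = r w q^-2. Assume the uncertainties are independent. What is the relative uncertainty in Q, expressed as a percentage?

11.5%

Since Q is a product/quotient, work with relative uncertainties:
  (1·δr/r)² = (1×0.0245)² = 0.000602;  (1·δw/w)² = (1×0.103)² = 0.0106;  (-2·δq/q)² = (-2×0.0222)² = 0.00197
δQ/Q = √(0.0132) = 0.115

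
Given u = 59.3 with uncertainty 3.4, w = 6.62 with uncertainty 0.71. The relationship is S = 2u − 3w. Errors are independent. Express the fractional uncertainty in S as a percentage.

7.22%

Sums and differences: (δS)² = Σ (cᵢ δxᵢ)².
  (2·δu)² = 46.2;  (3·δw)² = 4.54
δS = √(50.8) = 7.13
S = 98.7, so δS/S = 7.13/98.7 = 0.0722.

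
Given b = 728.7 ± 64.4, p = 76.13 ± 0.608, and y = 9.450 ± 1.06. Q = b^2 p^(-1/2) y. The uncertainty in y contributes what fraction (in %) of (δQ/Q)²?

28.7%

(δQ/Q)² = (2·δb/b)² + (−½·δp/p)² + (1·δy/y)²
  b term: (2×0.0884)² = 0.0312
  p term: (-0.5×0.00799)² = 1.59e-05
  y term: (1×0.112)² = 0.0126
Total = 0.0438. Share from y = 0.0126/0.0438 = 0.287.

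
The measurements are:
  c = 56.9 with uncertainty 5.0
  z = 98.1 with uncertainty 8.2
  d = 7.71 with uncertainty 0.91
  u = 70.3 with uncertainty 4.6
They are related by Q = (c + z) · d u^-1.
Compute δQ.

Let w = c + z = 155. δw = √(δc² + δz²) = √(25.0 + 67.2) = 9.60, so δw/w = 0.0620.
Q is then a monomial in w, d, u:
δQ/Q = √((δw/w)² + (1·δd/d)² + (-1·δu/u)²) = √(0.00384 + 0.0139 + 0.00428) = 0.148
Q = 17.0, so δQ = 0.148 × 17.0 = 2.52.

2.52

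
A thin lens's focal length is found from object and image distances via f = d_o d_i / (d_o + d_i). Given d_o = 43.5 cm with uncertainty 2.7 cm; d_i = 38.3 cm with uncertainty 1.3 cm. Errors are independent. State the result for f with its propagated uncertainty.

∂f/∂d_o = (d_i/(d_o+d_i))² = 0.219;  ∂f/∂d_i = (d_o/(d_o+d_i))² = 0.283
δf = √((∂f/∂d_o · δd_o)² + (∂f/∂d_i · δd_i)²) = √(0.350 + 0.135) = 0.697 cm
f = 20.4 cm.

20.4 ± 0.697 cm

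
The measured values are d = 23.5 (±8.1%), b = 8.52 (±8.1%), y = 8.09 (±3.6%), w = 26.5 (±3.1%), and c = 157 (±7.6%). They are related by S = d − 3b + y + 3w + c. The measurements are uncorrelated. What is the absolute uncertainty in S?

For a sum/difference, combine absolute errors in quadrature:
  (δd)² = 3.62;  (3·δb)² = 4.29;  (δy)² = 0.0848;  (3·δw)² = 6.07;  (δc)² = 142
δS = √(156) = 12.5

12.5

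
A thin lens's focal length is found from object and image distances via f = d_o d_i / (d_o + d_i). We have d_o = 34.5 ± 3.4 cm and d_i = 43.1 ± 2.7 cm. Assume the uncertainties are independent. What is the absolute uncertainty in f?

∂f/∂d_o = (d_i/(d_o+d_i))² = 0.308;  ∂f/∂d_i = (d_o/(d_o+d_i))² = 0.198
δf = √((∂f/∂d_o · δd_o)² + (∂f/∂d_i · δd_i)²) = √(1.10 + 0.285) = 1.18 cm

1.18 cm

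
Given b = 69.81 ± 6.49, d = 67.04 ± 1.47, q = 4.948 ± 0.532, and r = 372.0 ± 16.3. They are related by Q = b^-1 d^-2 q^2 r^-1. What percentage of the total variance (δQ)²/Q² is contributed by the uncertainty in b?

(δQ/Q)² = (-1·δb/b)² + (-2·δd/d)² + (2·δq/q)² + (-1·δr/r)²
  b term: (-1×0.0930)² = 0.00864
  d term: (-2×0.0219)² = 0.00192
  q term: (2×0.108)² = 0.0462
  r term: (-1×0.0438)² = 0.00192
Total = 0.0587. Share from b = 0.00864/0.0587 = 0.147.

14.7%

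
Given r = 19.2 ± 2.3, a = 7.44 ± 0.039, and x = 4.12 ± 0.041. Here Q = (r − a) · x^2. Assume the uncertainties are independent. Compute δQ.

Let u = r − a = 11.8. δu = √(δr² + δa²) = √(5.29 + 0.00152) = 2.30, so δu/u = 0.196.
Q is then a monomial in u, x:
δQ/Q = √((δu/u)² + (2·δx/x)²) = √(0.0383 + 0.000396) = 0.197
Q = 200, so δQ = 0.197 × 200 = 39.2.

39.2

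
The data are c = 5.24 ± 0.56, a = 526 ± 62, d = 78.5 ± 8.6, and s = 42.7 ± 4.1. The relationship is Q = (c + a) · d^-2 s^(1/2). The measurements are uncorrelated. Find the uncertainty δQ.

Let u = c + a = 531. δu = √(δc² + δa²) = √(0.314 + 3840) = 62.0, so δu/u = 0.117.
Q is then a monomial in u, d, s:
δQ/Q = √((δu/u)² + (-2·δd/d)² + (½·δs/s)²) = √(0.0136 + 0.0480 + 0.00230) = 0.253
Q = 0.563, so δQ = 0.253 × 0.563 = 0.142.

0.142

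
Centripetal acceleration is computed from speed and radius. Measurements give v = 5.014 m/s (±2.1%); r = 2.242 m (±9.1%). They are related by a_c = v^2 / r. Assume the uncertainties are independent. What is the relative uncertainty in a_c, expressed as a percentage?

Each factor contributes (exponent × relative error)² to (δa_c/a_c)²:
  (2·δv/v)² = (2×0.0210)² = 0.00176;  (-1·δr/r)² = (-1×0.0910)² = 0.00828
δa_c/a_c = √(0.0100) = 0.100

10.0%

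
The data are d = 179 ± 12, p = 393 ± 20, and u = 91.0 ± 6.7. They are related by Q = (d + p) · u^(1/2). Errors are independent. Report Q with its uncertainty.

5460 ± 300

Let w = d + p = 572. δw = √(δd² + δp²) = √(144 + 400) = 23.3, so δw/w = 0.0408.
Q is then a monomial in w, u:
δQ/Q = √((δw/w)² + (½·δu/u)²) = √(0.00166 + 0.00136) = 0.0549
Q = 5460, so δQ = 0.0549 × 5460 = 300.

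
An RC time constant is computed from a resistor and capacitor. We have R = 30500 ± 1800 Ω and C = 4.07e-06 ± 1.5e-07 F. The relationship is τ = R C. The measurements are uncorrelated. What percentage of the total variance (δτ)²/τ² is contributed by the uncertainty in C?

28.1%

(δτ/τ)² = (1·δR/R)² + (1·δC/C)²
  R term: (1×0.0590)² = 0.00348
  C term: (1×0.0369)² = 0.00136
Total = 0.00484. Share from C = 0.00136/0.00484 = 0.281.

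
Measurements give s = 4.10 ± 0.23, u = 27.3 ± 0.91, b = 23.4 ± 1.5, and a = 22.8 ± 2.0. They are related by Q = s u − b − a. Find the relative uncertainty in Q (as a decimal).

0.117

Let p = s·u = 112. δp/p = √((1·δs/s)² + (1·δu/u)²) = √(0.00315 + 0.00111) = 0.0653, so δp = 7.30.
Q = p − b − a: δQ = √(δp² + δb² + δa²) = √(53.3 + 2.25 + 4.00) = 7.72
Q = 65.7, so δQ/Q = 7.72/65.7 = 0.117.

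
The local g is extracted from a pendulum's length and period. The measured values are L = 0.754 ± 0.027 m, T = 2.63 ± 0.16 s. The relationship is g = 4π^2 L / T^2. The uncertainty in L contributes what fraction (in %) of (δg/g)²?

7.97%

(δg/g)² = (1·δL/L)² + (-2·δT/T)²
  L term: (1×0.0358)² = 0.00128
  T term: (-2×0.0608)² = 0.0148
Total = 0.0161. Share from L = 0.00128/0.0161 = 0.0797.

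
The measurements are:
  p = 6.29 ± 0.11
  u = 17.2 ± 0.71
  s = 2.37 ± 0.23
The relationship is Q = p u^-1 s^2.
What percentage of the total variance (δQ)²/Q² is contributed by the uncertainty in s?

94.9%

(δQ/Q)² = (1·δp/p)² + (-1·δu/u)² + (2·δs/s)²
  p term: (1×0.0175)² = 0.000306
  u term: (-1×0.0413)² = 0.00170
  s term: (2×0.0970)² = 0.0377
Total = 0.0397. Share from s = 0.0377/0.0397 = 0.949.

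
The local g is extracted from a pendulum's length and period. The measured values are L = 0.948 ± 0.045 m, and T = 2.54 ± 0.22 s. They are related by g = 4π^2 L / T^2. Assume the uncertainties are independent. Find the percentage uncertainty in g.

18.0%

For a monomial g ∝ L, T^-2, fractional errors add in quadrature:
  (1·δL/L)² = (1×0.0475)² = 0.00225;  (-2·δT/T)² = (-2×0.0866)² = 0.0300
δg/g = √(0.0323) = 0.180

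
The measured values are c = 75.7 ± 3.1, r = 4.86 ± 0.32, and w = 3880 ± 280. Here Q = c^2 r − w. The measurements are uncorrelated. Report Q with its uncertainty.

Let p = c^2·r = 27900. δp/p = √((2·δc/c)² + (1·δr/r)²) = √(0.00671 + 0.00434) = 0.105, so δp = 2930.
Q = p − w: δQ = √(δp² + δw²) = √(8.57e+06 + 78400) = 2940
Q = 24000.

24000 ± 2940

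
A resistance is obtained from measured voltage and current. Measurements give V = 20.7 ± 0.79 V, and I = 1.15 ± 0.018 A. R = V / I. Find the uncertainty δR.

0.742 Ω

Since R is a product/quotient, work with relative uncertainties:
  (1·δV/V)² = (1×0.0382)² = 0.00146;  (-1·δI/I)² = (-1×0.0157)² = 0.000245
δR/R = √(0.00170) = 0.0412
R = 18.0 Ω, so δR = 0.0412 × 18.0 = 0.742 Ω.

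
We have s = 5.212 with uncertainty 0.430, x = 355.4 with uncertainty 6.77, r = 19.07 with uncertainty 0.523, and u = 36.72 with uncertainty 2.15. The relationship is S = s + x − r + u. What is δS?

Each term contributes (cᵢ δxᵢ)² to (δS)²:
  (δs)² = 0.185;  (δx)² = 45.8;  (δr)² = 0.274;  (δu)² = 4.62
δS = √(50.9) = 7.14

7.14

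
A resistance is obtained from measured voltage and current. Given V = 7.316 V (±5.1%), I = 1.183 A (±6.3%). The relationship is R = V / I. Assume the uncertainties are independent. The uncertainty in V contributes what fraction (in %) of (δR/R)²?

39.6%

(δR/R)² = (1·δV/V)² + (-1·δI/I)²
  V term: (1×0.0510)² = 0.00260
  I term: (-1×0.0630)² = 0.00397
Total = 0.00657. Share from V = 0.00260/0.00657 = 0.396.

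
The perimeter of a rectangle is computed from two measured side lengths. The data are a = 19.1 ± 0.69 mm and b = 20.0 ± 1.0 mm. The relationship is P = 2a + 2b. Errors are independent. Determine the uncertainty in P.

2.43 mm

P is a linear combination, so absolute uncertainties add in quadrature:
  (2·δa)² = 1.90;  (2·δb)² = 4.00
δP = √(5.90) = 2.43 mm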